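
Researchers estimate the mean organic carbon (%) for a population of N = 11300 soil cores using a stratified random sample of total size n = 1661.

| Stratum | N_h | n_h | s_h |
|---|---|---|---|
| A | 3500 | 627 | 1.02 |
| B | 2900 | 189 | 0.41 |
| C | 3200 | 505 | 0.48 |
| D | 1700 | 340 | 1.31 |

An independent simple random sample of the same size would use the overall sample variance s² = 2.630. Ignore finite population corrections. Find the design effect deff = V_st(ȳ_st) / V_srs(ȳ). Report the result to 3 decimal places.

V̂(ȳ_st) = Σ W_h² s_h²/n_h, with W_h = N_h/N and N = 11300:
  stratum A: (3500/11300)²·1.02²/627 = 0.000159189
  stratum B: (2900/11300)²·0.41²/189 = 5.85794e-05
  stratum C: (3200/11300)²·0.48²/505 = 3.65876e-05
  stratum D: (1700/11300)²·1.31²/340 = 0.000114236
V_st = 0.000368592
V_srs = s²/n = 2.630/1661 = 0.00158338
deff = V_st / V_srs = 0.000368592/0.00158338 = 0.2328

deff ≈ 0.233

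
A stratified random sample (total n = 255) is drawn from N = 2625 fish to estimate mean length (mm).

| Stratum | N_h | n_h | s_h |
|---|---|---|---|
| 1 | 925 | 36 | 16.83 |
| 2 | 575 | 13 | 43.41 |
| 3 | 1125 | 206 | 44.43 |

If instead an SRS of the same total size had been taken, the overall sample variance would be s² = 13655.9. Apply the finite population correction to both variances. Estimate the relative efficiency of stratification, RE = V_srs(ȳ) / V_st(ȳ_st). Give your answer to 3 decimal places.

V̂(ȳ_st) = Σ W_h² (1 − n_h/N_h) s_h²/n_h, with W_h = N_h/N and N = 2625:
  stratum 1: (925/2625)²·(1 − 36/925)·16.83²/36 = 0.938968
  stratum 2: (575/2625)²·(1 − 13/575)·43.41²/13 = 6.79801
  stratum 3: (1125/2625)²·(1 − 206/1125)·44.43²/206 = 1.43779
V_st = 9.17476
V_srs = (1 − 255/2625)·13655.9/255 = 48.3503
Relative efficiency = V_srs / V_st = 48.3503/9.17476 = 5.2699

RE ≈ 5.270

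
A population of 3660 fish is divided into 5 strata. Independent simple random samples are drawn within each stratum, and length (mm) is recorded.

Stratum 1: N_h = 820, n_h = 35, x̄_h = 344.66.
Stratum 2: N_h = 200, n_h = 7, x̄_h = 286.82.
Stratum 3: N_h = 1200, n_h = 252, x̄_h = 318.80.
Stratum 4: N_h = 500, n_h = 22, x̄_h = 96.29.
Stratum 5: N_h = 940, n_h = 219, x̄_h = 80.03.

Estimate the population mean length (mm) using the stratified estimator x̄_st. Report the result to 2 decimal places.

N = Σ N_h = 3660. Stratum weights W_h = N_h/N.
x̄_st = (820·344.66 + 200·286.82 + 1200·318.80 + 500·96.29 + 940·80.03) / 3660 = 231.1252

x̄_st ≈ 231.13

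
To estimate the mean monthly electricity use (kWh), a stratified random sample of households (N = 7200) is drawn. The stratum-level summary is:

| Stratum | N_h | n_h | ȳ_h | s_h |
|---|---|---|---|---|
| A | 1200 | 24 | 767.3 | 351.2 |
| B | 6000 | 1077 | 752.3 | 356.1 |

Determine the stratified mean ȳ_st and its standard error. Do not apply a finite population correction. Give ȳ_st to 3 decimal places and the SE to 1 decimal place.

ȳ_st ≈ 754.800, SE ≈ 15.0

ȳ_st = Σ W_h ȳ_h = (1200·767.3 + 6000·752.3)/7200 = 754.80000
V̂(ȳ_st) = Σ W_h² s_h²/n_h, with W_h = N_h/N and N = 7200:
  stratum A: (1200/7200)²·351.2²/24 = 142.756
  stratum B: (6000/7200)²·356.1²/1077 = 81.7647
V̂(ȳ_st) = 224.521
SE(ȳ_st) = √224.521 = 14.984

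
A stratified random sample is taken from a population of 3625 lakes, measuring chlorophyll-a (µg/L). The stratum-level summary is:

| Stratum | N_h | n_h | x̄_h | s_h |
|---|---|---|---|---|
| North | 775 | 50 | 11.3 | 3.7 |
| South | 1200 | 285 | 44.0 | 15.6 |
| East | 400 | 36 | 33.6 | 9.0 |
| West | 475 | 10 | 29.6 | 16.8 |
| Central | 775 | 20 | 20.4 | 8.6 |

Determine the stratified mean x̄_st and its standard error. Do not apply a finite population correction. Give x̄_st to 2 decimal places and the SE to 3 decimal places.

x̄_st = Σ W_h x̄_h = (775·11.3 + 1200·44.0 + 400·33.6 + 475·29.6 + 775·20.4)/3625 = 28.92897
V̂(x̄_st) = Σ W_h² s_h²/n_h, with W_h = N_h/N and N = 3625:
  stratum North: (775/3625)²·3.7²/50 = 0.0125147
  stratum South: (1200/3625)²·15.6²/285 = 0.0935731
  stratum East: (400/3625)²·9.0²/36 = 0.027396
  stratum West: (475/3625)²·16.8²/10 = 0.484607
  stratum Central: (775/3625)²·8.6²/20 = 0.169026
V̂(x̄_st) = 0.787117
SE(x̄_st) = √0.787117 = 0.887196

x̄_st ≈ 28.93, SE ≈ 0.887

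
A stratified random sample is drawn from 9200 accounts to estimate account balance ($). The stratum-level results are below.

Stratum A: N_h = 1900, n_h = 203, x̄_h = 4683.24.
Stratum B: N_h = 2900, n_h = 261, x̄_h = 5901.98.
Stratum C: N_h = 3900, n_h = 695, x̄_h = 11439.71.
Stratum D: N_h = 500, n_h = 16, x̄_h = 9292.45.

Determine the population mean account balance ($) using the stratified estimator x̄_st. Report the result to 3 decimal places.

x̄_st ≈ 8182.064

N = Σ N_h = 9200. Stratum weights W_h = N_h/N.
x̄_st = (1900·4683.24 + 2900·5901.98 + 3900·11439.71 + 500·9292.45) / 9200 = 8182.06435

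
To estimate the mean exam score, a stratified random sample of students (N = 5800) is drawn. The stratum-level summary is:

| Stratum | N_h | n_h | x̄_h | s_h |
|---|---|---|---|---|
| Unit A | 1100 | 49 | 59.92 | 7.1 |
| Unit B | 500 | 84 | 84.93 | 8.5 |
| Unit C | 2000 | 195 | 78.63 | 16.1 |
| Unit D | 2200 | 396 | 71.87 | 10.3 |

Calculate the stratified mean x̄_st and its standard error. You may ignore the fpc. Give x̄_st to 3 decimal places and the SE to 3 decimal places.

x̄_st ≈ 73.061, SE ≈ 0.490

x̄_st = Σ W_h x̄_h = (1100·59.92 + 500·84.93 + 2000·78.63 + 2200·71.87)/5800 = 73.06052
V̂(x̄_st) = Σ W_h² s_h²/n_h, with W_h = N_h/N and N = 5800:
  stratum Unit A: (1100/5800)²·7.1²/49 = 0.0370041
  stratum Unit B: (500/5800)²·8.5²/84 = 0.00639209
  stratum Unit C: (2000/5800)²·16.1²/195 = 0.15806
  stratum Unit D: (2200/5800)²·10.3²/396 = 0.0385451
V̂(x̄_st) = 0.240001
SE(x̄_st) = √0.240001 = 0.489899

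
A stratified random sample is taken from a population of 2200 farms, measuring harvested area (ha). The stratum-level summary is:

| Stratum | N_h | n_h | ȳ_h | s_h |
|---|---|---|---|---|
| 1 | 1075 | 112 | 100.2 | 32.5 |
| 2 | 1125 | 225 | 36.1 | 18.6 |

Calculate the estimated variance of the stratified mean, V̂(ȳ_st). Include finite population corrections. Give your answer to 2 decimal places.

V̂(ȳ_st) ≈ 2.34

V̂(ȳ_st) = Σ W_h² (1 − n_h/N_h) s_h²/n_h, with W_h = N_h/N and N = 2200:
  stratum 1: (1075/2200)²·(1 − 112/1075)·32.5²/112 = 2.01715
  stratum 2: (1125/2200)²·(1 − 225/1125)·18.6²/225 = 0.321657
V̂(ȳ_st) = 2.33881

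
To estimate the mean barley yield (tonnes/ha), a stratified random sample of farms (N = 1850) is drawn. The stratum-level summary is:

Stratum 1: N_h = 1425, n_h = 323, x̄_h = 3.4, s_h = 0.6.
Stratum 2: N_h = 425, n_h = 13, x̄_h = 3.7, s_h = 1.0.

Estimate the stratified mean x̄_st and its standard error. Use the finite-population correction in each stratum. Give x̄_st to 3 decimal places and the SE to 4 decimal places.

x̄_st = Σ W_h x̄_h = (1425·3.4 + 425·3.7)/1850 = 3.46892
V̂(x̄_st) = Σ W_h² (1 − n_h/N_h) s_h²/n_h, with W_h = N_h/N and N = 1850:
  stratum 1: (1425/1850)²·(1 − 323/1425)·0.6²/323 = 0.000511391
  stratum 2: (425/1850)²·(1 − 13/425)·1.0²/13 = 0.00393549
V̂(x̄_st) = 0.00444689
SE(x̄_st) = √0.00444689 = 0.066685

x̄_st ≈ 3.469, SE ≈ 0.0667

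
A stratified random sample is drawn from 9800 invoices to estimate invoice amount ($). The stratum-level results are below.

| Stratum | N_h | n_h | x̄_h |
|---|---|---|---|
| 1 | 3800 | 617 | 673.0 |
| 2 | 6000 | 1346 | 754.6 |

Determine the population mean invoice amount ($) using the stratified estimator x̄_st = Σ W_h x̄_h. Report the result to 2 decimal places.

x̄_st ≈ 722.96

N = Σ N_h = 9800. Stratum weights W_h = N_h/N.
x̄_st = (3800·673.0 + 6000·754.6) / 9800 = 722.9592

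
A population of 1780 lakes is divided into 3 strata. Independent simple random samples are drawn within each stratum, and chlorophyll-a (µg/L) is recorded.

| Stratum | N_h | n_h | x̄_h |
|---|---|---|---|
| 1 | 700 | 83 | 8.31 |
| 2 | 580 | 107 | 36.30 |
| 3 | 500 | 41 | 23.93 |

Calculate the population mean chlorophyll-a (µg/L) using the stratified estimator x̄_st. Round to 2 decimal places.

N = Σ N_h = 1780. Stratum weights W_h = N_h/N.
x̄_st = (700·8.31 + 580·36.30 + 500·23.93) / 1780 = 21.8180

x̄_st ≈ 21.82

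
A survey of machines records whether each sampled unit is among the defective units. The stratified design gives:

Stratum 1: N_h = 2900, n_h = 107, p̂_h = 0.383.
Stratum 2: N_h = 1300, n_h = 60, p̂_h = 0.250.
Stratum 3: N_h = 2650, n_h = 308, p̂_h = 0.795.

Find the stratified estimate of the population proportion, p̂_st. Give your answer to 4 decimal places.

N = 6850; stratum weights W_h = N_h/N.
p̂_st = Σ W_h p̂_h = (2900·0.383 + 1300·0.250 + 2650·0.795)/6850 = 0.51715

p̂_st ≈ 0.5171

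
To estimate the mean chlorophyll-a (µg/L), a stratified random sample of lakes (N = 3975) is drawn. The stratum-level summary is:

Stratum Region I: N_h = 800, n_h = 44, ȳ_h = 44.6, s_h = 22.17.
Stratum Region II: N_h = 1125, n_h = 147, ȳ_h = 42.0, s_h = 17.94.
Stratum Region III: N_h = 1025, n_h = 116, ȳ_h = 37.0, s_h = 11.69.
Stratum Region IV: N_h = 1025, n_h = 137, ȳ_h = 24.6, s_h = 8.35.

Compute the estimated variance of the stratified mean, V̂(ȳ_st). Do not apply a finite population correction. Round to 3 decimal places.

V̂(ȳ_st) = Σ W_h² s_h²/n_h, with W_h = N_h/N and N = 3975:
  stratum Region I: (800/3975)²·22.17²/44 = 0.452464
  stratum Region II: (1125/3975)²·17.94²/147 = 0.175371
  stratum Region III: (1025/3975)²·11.69²/116 = 0.078333
  stratum Region IV: (1025/3975)²·8.35²/137 = 0.0338396
V̂(ȳ_st) = 0.740008

V̂(ȳ_st) ≈ 0.740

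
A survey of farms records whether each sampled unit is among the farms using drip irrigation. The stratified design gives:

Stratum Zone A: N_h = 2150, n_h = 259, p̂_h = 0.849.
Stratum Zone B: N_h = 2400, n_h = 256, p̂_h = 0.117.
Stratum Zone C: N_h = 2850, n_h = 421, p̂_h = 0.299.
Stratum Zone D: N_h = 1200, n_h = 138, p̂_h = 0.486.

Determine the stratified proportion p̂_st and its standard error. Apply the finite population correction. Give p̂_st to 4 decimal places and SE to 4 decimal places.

p̂_st ≈ 0.4118, SE ≈ 0.0116

N = 8600; stratum weights W_h = N_h/N.
p̂_st = Σ W_h p̂_h = (2150·0.849 + 2400·0.117 + 2850·0.299 + 1200·0.486)/8600 = 0.41180
V̂(p̂_st) = Σ W_h² (1 − n_h/N_h) p̂_h(1−p̂_h)/(n_h−1):
  stratum Zone A: (2150/8600)²·(1 − 259/2150)·0.849·0.151/258 = 2.73148e-05
  stratum Zone B: (2400/8600)²·(1 − 256/2400)·0.117·0.883/255 = 2.81868e-05
  stratum Zone C: (2850/8600)²·(1 − 421/2850)·0.299·0.701/420 = 4.67106e-05
  stratum Zone D: (1200/8600)²·(1 − 138/1200)·0.486·0.514/137 = 3.14187e-05
V̂(p̂_st) = 0.000133631; SE = √V̂ = 0.0115599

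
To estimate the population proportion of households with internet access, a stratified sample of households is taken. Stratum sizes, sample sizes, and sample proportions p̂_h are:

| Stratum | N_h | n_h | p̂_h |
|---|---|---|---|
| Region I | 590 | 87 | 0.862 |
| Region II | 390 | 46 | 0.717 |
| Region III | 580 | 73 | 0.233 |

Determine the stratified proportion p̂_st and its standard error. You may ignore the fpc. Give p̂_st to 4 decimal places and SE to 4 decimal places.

N = 1560; stratum weights W_h = N_h/N.
p̂_st = Σ W_h p̂_h = (590·0.862 + 390·0.717 + 580·0.233)/1560 = 0.59189
V̂(p̂_st) = Σ W_h² p̂_h(1−p̂_h)/(n_h−1):
  stratum Region I: (590/1560)²·0.862·0.138/86 = 0.000197853
  stratum Region II: (390/1560)²·0.717·0.283/45 = 0.000281821
  stratum Region III: (580/1560)²·0.233·0.767/72 = 0.000343104
V̂(p̂_st) = 0.000822778; SE = √V̂ = 0.0286841

p̂_st ≈ 0.5919, SE ≈ 0.0287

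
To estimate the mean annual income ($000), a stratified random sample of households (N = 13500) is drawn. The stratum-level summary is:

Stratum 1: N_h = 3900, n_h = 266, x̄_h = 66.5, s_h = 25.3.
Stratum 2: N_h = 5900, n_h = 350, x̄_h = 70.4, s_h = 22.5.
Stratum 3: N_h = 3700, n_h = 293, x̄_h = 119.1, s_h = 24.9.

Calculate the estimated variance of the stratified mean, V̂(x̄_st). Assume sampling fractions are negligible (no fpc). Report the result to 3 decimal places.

V̂(x̄_st) ≈ 0.636

V̂(x̄_st) = Σ W_h² s_h²/n_h, with W_h = N_h/N and N = 13500:
  stratum 1: (3900/13500)²·25.3²/266 = 0.200827
  stratum 2: (5900/13500)²·22.5²/350 = 0.27627
  stratum 3: (3700/13500)²·24.9²/293 = 0.158952
V̂(x̄_st) = 0.636049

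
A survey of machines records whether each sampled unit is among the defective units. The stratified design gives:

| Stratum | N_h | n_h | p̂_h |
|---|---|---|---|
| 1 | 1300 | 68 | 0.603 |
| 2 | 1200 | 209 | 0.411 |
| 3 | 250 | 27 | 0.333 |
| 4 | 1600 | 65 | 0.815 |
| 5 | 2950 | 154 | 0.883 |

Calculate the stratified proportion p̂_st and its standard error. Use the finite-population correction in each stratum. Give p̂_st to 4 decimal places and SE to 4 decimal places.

p̂_st ≈ 0.7218, SE ≈ 0.0189

N = 7300; stratum weights W_h = N_h/N.
p̂_st = Σ W_h p̂_h = (1300·0.603 + 1200·0.411 + 250·0.333 + 1600·0.815 + 2950·0.883)/7300 = 0.72181
V̂(p̂_st) = Σ W_h² (1 − n_h/N_h) p̂_h(1−p̂_h)/(n_h−1):
  stratum 1: (1300/7300)²·(1 − 68/1300)·0.603·0.397/67 = 0.000107384
  stratum 2: (1200/7300)²·(1 − 209/1200)·0.411·0.589/208 = 2.59719e-05
  stratum 3: (250/7300)²·(1 − 27/250)·0.333·0.667/26 = 8.93708e-06
  stratum 4: (1600/7300)²·(1 − 65/1600)·0.815·0.185/64 = 0.000108576
  stratum 5: (2950/7300)²·(1 − 154/2950)·0.883·0.117/153 = 0.000104513
V̂(p̂_st) = 0.000355382; SE = √V̂ = 0.0188516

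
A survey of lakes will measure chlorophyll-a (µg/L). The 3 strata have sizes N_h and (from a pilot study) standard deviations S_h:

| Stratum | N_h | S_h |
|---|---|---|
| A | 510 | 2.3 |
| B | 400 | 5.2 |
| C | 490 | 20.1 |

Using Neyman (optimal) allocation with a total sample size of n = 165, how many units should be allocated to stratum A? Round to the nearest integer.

Neyman allocation: n_h = n · N_h S_h / Σ N_i S_i, with n = 165.
  stratum A: N_h·S_h = 510·2.3 = 1173.00
  stratum B: N_h·S_h = 400·5.2 = 2080.00
  stratum C: N_h·S_h = 490·20.1 = 9849.00
Σ N_h S_h = 13102.00
n for stratum A = 165·1173.00/13102.00 = 14.772 → 15

15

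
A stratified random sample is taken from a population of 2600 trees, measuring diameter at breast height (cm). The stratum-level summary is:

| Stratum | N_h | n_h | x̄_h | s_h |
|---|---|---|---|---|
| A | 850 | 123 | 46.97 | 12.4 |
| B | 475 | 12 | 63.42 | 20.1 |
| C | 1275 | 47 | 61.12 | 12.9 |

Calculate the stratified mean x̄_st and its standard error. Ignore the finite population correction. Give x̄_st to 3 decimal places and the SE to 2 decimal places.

x̄_st ≈ 56.914, SE ≈ 1.45

x̄_st = Σ W_h x̄_h = (850·46.97 + 475·63.42 + 1275·61.12)/2600 = 56.91423
V̂(x̄_st) = Σ W_h² s_h²/n_h, with W_h = N_h/N and N = 2600:
  stratum A: (850/2600)²·12.4²/123 = 0.133607
  stratum B: (475/2600)²·20.1²/12 = 1.1237
  stratum C: (1275/2600)²·12.9²/47 = 0.851442
V̂(x̄_st) = 2.10875
SE(x̄_st) = √2.10875 = 1.45215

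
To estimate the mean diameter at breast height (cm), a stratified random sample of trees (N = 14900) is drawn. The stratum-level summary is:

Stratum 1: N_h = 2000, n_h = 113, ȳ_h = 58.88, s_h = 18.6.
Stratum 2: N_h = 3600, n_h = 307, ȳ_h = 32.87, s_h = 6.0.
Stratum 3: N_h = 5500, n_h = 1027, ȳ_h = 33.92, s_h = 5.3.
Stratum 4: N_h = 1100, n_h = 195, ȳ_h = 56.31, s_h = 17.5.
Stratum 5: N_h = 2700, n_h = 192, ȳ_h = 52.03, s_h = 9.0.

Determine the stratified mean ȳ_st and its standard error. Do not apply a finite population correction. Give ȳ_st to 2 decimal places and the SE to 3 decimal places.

ȳ_st ≈ 41.95, SE ≈ 0.297

ȳ_st = Σ W_h ȳ_h = (2000·58.88 + 3600·32.87 + 5500·33.92 + 1100·56.31 + 2700·52.03)/14900 = 41.95128
V̂(ȳ_st) = Σ W_h² s_h²/n_h, with W_h = N_h/N and N = 14900:
  stratum 1: (2000/14900)²·18.6²/113 = 0.0551614
  stratum 2: (3600/14900)²·6.0²/307 = 0.00684536
  stratum 3: (5500/14900)²·5.3²/1027 = 0.00372678
  stratum 4: (1100/14900)²·17.5²/195 = 0.00855962
  stratum 5: (2700/14900)²·9.0²/192 = 0.0138528
V̂(ȳ_st) = 0.088146
SE(ȳ_st) = √0.088146 = 0.296894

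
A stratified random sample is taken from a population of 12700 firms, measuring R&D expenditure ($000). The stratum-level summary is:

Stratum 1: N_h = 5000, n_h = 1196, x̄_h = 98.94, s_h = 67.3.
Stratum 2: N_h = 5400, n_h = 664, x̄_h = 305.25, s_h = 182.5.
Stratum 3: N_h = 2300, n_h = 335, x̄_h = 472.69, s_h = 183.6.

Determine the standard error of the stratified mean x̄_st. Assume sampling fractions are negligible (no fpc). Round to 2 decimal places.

V̂(x̄_st) = Σ W_h² s_h²/n_h, with W_h = N_h/N and N = 12700:
  stratum 1: (5000/12700)²·67.3²/1196 = 0.586991
  stratum 2: (5400/12700)²·182.5²/664 = 9.06855
  stratum 3: (2300/12700)²·183.6²/335 = 3.30026
V̂(x̄_st) = 12.9558
SE(x̄_st) = √12.9558 = 3.59942

SE(x̄_st) ≈ 3.60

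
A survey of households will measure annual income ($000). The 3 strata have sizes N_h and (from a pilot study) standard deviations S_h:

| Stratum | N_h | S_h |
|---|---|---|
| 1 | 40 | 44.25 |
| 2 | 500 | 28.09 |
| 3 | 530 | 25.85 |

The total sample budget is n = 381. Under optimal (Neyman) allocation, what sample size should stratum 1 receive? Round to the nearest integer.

Neyman allocation: n_h = n · N_h S_h / Σ N_i S_i, with n = 381.
  stratum 1: N_h·S_h = 40·44.25 = 1770.00
  stratum 2: N_h·S_h = 500·28.09 = 14045.00
  stratum 3: N_h·S_h = 530·25.85 = 13700.50
Σ N_h S_h = 29515.50
n for stratum 1 = 381·1770.00/29515.50 = 22.848 → 23

23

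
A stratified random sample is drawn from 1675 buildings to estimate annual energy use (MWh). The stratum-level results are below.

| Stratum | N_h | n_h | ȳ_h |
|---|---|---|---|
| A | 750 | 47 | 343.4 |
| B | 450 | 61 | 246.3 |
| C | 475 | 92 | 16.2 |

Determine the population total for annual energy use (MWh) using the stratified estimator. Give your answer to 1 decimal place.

τ̂_st = Σ N_h ȳ_h = 750·343.4 + 450·246.3 + 475·16.2 = 376080.0

τ̂_st ≈ 376080.0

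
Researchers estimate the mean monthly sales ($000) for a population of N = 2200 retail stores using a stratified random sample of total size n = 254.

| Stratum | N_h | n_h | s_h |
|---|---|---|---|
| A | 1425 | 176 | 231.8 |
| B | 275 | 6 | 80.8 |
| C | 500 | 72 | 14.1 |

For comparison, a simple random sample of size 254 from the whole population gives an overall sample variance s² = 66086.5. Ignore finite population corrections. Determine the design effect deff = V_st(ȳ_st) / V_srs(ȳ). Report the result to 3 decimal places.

V̂(ȳ_st) = Σ W_h² s_h²/n_h, with W_h = N_h/N and N = 2200:
  stratum A: (1425/2200)²·231.8²/176 = 128.085
  stratum B: (275/2200)²·80.8²/6 = 17.0017
  stratum C: (500/2200)²·14.1²/72 = 0.142627
V_st = 145.229
V_srs = s²/n = 66086.5/254 = 260.183
deff = V_st / V_srs = 145.229/260.183 = 0.5582

deff ≈ 0.558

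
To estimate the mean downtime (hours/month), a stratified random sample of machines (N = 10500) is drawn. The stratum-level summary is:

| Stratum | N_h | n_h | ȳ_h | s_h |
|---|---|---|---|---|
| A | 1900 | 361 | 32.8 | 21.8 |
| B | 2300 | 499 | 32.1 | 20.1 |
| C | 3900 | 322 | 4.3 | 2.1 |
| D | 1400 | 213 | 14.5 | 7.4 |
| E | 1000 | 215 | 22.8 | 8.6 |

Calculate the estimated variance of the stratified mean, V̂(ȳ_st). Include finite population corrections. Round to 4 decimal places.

V̂(ȳ_st) = Σ W_h² (1 − n_h/N_h) s_h²/n_h, with W_h = N_h/N and N = 10500:
  stratum A: (1900/10500)²·(1 − 361/1900)·21.8²/361 = 0.0349156
  stratum B: (2300/10500)²·(1 − 499/2300)·20.1²/499 = 0.0304197
  stratum C: (3900/10500)²·(1 − 322/3900)·2.1²/322 = 0.00173344
  stratum D: (1400/10500)²·(1 − 213/1400)·7.4²/213 = 0.00387511
  stratum E: (1000/10500)²·(1 − 215/1000)·8.6²/215 = 0.00244934
V̂(ȳ_st) = 0.0733932

V̂(ȳ_st) ≈ 0.0734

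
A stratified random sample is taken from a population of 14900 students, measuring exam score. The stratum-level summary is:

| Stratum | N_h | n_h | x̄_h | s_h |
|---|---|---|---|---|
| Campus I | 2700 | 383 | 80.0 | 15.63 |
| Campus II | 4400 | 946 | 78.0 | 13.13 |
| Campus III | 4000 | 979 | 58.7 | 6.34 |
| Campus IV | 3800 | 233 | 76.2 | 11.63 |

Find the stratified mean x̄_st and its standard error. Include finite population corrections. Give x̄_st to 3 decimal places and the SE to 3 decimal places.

x̄_st = Σ W_h x̄_h = (2700·80.0 + 4400·78.0 + 4000·58.7 + 3800·76.2)/14900 = 72.72215
V̂(x̄_st) = Σ W_h² (1 − n_h/N_h) s_h²/n_h, with W_h = N_h/N and N = 14900:
  stratum Campus I: (2700/14900)²·(1 − 383/2700)·15.63²/383 = 0.0179737
  stratum Campus II: (4400/14900)²·(1 − 946/4400)·13.13²/946 = 0.012475
  stratum Campus III: (4000/14900)²·(1 − 979/4000)·6.34²/979 = 0.00223478
  stratum Campus IV: (3800/14900)²·(1 − 233/3800)·11.63²/233 = 0.035442
V̂(x̄_st) = 0.0681254
SE(x̄_st) = √0.0681254 = 0.261008

x̄_st ≈ 72.722, SE ≈ 0.261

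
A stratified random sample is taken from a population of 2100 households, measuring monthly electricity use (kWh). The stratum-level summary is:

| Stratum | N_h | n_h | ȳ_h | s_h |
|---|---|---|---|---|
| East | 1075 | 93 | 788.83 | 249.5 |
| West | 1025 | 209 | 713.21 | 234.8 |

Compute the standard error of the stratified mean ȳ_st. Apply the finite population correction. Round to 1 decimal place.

V̂(ȳ_st) = Σ W_h² (1 − n_h/N_h) s_h²/n_h, with W_h = N_h/N and N = 2100:
  stratum East: (1075/2100)²·(1 − 93/1075)·249.5²/93 = 160.228
  stratum West: (1025/2100)²·(1 − 209/1025)·234.8²/209 = 50.0294
V̂(ȳ_st) = 210.258
SE(ȳ_st) = √210.258 = 14.5003

SE(ȳ_st) ≈ 14.5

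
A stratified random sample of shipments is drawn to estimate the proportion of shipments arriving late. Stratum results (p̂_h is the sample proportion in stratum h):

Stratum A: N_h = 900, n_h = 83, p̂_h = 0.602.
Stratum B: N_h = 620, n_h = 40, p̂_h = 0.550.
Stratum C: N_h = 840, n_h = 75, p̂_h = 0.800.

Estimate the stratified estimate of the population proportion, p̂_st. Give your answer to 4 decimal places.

N = 2360; stratum weights W_h = N_h/N.
p̂_st = Σ W_h p̂_h = (900·0.602 + 620·0.550 + 840·0.800)/2360 = 0.65881

p̂_st ≈ 0.6588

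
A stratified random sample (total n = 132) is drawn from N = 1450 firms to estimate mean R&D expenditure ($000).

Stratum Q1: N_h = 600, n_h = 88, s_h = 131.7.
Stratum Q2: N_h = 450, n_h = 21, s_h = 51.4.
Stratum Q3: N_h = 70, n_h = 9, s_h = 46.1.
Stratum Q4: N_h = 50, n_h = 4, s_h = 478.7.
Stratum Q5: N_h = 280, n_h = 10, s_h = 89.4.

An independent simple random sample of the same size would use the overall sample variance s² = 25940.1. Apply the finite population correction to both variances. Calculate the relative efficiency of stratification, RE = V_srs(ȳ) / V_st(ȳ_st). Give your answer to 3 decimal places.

RE ≈ 1.351

V̂(ȳ_st) = Σ W_h² (1 − n_h/N_h) s_h²/n_h, with W_h = N_h/N and N = 1450:
  stratum Q1: (600/1450)²·(1 − 88/600)·131.7²/88 = 28.7988
  stratum Q2: (450/1450)²·(1 − 21/450)·51.4²/21 = 11.5516
  stratum Q3: (70/1450)²·(1 − 9/70)·46.1²/9 = 0.479569
  stratum Q4: (50/1450)²·(1 − 4/50)·478.7²/4 = 62.6699
  stratum Q5: (280/1450)²·(1 − 10/280)·89.4²/10 = 28.7383
V_st = 132.238
V_srs = (1 − 132/1450)·25940.1/132 = 178.626
Relative efficiency = V_srs / V_st = 178.626/132.238 = 1.3508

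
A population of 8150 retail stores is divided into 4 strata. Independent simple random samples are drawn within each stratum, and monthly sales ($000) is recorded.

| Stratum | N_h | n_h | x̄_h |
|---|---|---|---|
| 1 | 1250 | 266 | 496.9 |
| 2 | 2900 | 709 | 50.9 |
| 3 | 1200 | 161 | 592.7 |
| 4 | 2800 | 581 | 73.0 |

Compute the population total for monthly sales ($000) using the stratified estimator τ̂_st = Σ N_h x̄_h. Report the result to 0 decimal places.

τ̂_st = Σ N_h x̄_h = 1250·496.9 + 2900·50.9 + 1200·592.7 + 2800·73.0 = 1684375

τ̂_st ≈ 1684375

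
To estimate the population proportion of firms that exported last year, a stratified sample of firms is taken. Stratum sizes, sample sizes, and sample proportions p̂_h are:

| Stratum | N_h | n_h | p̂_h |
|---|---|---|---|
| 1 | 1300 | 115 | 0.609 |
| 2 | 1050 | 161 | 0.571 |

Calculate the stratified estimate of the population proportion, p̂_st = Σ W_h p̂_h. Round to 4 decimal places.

N = 2350; stratum weights W_h = N_h/N.
p̂_st = Σ W_h p̂_h = (1300·0.609 + 1050·0.571)/2350 = 0.59202

p̂_st ≈ 0.5920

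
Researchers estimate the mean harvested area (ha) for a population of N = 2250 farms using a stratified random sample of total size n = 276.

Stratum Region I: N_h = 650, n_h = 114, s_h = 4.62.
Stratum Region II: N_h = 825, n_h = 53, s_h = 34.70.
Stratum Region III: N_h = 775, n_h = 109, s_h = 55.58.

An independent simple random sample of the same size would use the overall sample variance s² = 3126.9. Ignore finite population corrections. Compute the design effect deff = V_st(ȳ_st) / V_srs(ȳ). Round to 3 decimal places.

deff ≈ 0.568

V̂(ȳ_st) = Σ W_h² s_h²/n_h, with W_h = N_h/N and N = 2250:
  stratum Region I: (650/2250)²·4.62²/114 = 0.0156257
  stratum Region II: (825/2250)²·34.70²/53 = 3.0544
  stratum Region III: (775/2250)²·55.58²/109 = 3.3624
V_st = 6.43242
V_srs = s²/n = 3126.9/276 = 11.3293
deff = V_st / V_srs = 6.43242/11.3293 = 0.5678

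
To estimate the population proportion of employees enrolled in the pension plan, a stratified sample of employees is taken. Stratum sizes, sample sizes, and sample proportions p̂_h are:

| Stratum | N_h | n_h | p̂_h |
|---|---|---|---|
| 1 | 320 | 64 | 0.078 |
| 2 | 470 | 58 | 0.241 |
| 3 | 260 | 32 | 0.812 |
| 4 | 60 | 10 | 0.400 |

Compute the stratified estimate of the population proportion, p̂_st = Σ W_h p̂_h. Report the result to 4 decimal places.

p̂_st ≈ 0.3364

N = 1110; stratum weights W_h = N_h/N.
p̂_st = Σ W_h p̂_h = (320·0.078 + 470·0.241 + 260·0.812 + 60·0.400)/1110 = 0.33635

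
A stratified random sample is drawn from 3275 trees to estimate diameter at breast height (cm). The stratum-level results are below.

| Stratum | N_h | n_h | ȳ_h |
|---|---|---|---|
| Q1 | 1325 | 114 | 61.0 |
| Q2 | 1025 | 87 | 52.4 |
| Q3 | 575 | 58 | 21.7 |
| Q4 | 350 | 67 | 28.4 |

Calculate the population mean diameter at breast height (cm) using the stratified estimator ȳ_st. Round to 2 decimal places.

ȳ_st ≈ 47.92

N = Σ N_h = 3275. Stratum weights W_h = N_h/N.
ȳ_st = (1325·61.0 + 1025·52.4 + 575·21.7 + 350·28.4) / 3275 = 47.9244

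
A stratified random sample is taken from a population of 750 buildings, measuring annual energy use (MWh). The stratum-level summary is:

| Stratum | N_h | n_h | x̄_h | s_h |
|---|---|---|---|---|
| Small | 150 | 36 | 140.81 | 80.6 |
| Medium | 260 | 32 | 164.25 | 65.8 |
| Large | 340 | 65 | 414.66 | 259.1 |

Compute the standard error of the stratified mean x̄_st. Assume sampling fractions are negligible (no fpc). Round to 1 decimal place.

SE(x̄_st) ≈ 15.4

V̂(x̄_st) = Σ W_h² s_h²/n_h, with W_h = N_h/N and N = 750:
  stratum Small: (150/750)²·80.6²/36 = 7.21818
  stratum Medium: (260/750)²·65.8²/32 = 16.2602
  stratum Large: (340/750)²·259.1²/65 = 212.254
V̂(x̄_st) = 235.733
SE(x̄_st) = √235.733 = 15.3536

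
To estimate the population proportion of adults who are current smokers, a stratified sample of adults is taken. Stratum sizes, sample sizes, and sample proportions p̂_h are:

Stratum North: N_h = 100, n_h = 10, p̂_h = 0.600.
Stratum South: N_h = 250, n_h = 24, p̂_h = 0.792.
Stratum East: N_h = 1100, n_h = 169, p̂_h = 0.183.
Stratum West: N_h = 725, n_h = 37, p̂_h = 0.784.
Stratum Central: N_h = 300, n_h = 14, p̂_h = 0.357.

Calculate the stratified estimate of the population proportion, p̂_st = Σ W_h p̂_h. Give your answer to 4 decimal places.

p̂_st ≈ 0.4585

N = 2475; stratum weights W_h = N_h/N.
p̂_st = Σ W_h p̂_h = (100·0.600 + 250·0.792 + 1100·0.183 + 725·0.784 + 300·0.357)/2475 = 0.45851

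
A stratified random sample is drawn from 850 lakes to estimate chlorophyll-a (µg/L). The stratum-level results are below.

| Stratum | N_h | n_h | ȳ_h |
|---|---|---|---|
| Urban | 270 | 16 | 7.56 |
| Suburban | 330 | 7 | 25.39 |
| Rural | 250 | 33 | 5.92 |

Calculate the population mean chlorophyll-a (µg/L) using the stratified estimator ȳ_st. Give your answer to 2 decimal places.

ȳ_st ≈ 14.00

N = Σ N_h = 850. Stratum weights W_h = N_h/N.
ȳ_st = (270·7.56 + 330·25.39 + 250·5.92) / 850 = 13.9999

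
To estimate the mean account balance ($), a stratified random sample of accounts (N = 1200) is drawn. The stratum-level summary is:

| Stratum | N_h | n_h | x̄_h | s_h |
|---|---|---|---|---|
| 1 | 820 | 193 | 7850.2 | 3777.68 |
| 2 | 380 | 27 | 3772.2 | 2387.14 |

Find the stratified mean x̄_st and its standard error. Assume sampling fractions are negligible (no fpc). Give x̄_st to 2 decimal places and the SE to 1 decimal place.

x̄_st ≈ 6558.83, SE ≈ 236.0

x̄_st = Σ W_h x̄_h = (820·7850.2 + 380·3772.2)/1200 = 6558.83333
V̂(x̄_st) = Σ W_h² s_h²/n_h, with W_h = N_h/N and N = 1200:
  stratum 1: (820/1200)²·3777.68²/193 = 34527
  stratum 2: (380/1200)²·2387.14²/27 = 21163.9
V̂(x̄_st) = 55690.9
SE(x̄_st) = √55690.9 = 235.989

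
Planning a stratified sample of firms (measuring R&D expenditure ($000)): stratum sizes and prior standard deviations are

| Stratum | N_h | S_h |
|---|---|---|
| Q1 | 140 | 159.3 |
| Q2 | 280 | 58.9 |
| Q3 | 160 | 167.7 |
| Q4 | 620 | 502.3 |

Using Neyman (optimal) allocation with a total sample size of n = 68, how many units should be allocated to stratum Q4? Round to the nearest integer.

56

Neyman allocation: n_h = n · N_h S_h / Σ N_i S_i, with n = 68.
  stratum Q1: N_h·S_h = 140·159.3 = 22302.00
  stratum Q2: N_h·S_h = 280·58.9 = 16492.00
  stratum Q3: N_h·S_h = 160·167.7 = 26832.00
  stratum Q4: N_h·S_h = 620·502.3 = 311426.00
Σ N_h S_h = 377052.00
n for stratum Q4 = 68·311426.00/377052.00 = 56.165 → 56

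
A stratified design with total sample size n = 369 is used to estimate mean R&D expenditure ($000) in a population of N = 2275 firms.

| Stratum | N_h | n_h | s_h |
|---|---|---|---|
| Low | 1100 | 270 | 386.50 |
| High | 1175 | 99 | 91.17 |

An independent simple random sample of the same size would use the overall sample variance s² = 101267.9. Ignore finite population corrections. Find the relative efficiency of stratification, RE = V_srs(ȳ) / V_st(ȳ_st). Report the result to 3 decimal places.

RE ≈ 1.809

V̂(ȳ_st) = Σ W_h² s_h²/n_h, with W_h = N_h/N and N = 2275:
  stratum Low: (1100/2275)²·386.50²/270 = 129.347
  stratum High: (1175/2275)²·91.17²/99 = 22.3966
V_st = 151.744
V_srs = s²/n = 101267.9/369 = 274.439
Relative efficiency = V_srs / V_st = 274.439/151.744 = 1.8086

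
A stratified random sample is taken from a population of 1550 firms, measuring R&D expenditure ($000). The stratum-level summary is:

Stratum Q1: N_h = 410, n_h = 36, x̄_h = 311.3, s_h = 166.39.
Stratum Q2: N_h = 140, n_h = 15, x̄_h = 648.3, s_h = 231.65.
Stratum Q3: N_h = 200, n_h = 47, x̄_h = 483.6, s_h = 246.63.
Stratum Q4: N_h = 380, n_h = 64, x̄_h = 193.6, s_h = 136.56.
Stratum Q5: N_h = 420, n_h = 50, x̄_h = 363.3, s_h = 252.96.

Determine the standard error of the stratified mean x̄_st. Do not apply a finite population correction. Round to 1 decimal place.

V̂(x̄_st) = Σ W_h² s_h²/n_h, with W_h = N_h/N and N = 1550:
  stratum Q1: (410/1550)²·166.39²/36 = 53.8092
  stratum Q2: (140/1550)²·231.65²/15 = 29.1854
  stratum Q3: (200/1550)²·246.63²/47 = 21.5472
  stratum Q4: (380/1550)²·136.56²/64 = 17.5134
  stratum Q5: (420/1550)²·252.96²/50 = 93.9656
V̂(x̄_st) = 216.021
SE(x̄_st) = √216.021 = 14.6976

SE(x̄_st) ≈ 14.7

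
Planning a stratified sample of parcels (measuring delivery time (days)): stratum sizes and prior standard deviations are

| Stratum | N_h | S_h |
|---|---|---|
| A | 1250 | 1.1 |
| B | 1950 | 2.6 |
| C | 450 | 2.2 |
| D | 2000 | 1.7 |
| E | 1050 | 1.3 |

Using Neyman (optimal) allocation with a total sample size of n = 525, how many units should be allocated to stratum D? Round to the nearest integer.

146

Neyman allocation: n_h = n · N_h S_h / Σ N_i S_i, with n = 525.
  stratum A: N_h·S_h = 1250·1.1 = 1375.00
  stratum B: N_h·S_h = 1950·2.6 = 5070.00
  stratum C: N_h·S_h = 450·2.2 = 990.00
  stratum D: N_h·S_h = 2000·1.7 = 3400.00
  stratum E: N_h·S_h = 1050·1.3 = 1365.00
Σ N_h S_h = 12200.00
n for stratum D = 525·3400.00/12200.00 = 146.311 → 146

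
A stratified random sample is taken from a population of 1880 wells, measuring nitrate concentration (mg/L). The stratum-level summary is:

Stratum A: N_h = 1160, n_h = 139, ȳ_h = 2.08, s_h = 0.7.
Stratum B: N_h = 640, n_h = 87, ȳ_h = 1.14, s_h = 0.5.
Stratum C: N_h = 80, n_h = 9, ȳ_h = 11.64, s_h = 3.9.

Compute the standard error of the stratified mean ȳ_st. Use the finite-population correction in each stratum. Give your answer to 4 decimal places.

V̂(ȳ_st) = Σ W_h² (1 − n_h/N_h) s_h²/n_h, with W_h = N_h/N and N = 1880:
  stratum A: (1160/1880)²·(1 − 139/1160)·0.7²/139 = 0.00118127
  stratum B: (640/1880)²·(1 − 87/640)·0.5²/87 = 0.000287747
  stratum C: (80/1880)²·(1 − 9/80)·3.9²/9 = 0.00271593
V̂(ȳ_st) = 0.00418495
SE(ȳ_st) = √0.00418495 = 0.0646912

SE(ȳ_st) ≈ 0.0647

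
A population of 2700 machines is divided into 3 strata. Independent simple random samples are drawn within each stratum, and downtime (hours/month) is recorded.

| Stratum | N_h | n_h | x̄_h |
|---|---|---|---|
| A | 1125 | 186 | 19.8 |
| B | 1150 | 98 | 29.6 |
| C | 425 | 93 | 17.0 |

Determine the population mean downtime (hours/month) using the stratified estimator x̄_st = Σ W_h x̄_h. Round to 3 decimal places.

N = Σ N_h = 2700. Stratum weights W_h = N_h/N.
x̄_st = (1125·19.8 + 1150·29.6 + 425·17.0) / 2700 = 23.53333

x̄_st ≈ 23.533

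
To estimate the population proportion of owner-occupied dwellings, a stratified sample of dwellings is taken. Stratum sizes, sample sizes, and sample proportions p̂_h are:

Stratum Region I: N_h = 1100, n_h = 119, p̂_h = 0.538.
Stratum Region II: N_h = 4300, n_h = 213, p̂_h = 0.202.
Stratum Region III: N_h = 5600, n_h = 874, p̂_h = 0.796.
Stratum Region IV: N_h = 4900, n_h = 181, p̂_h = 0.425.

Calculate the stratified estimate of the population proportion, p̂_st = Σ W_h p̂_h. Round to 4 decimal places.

p̂_st ≈ 0.5032

N = 15900; stratum weights W_h = N_h/N.
p̂_st = Σ W_h p̂_h = (1100·0.538 + 4300·0.202 + 5600·0.796 + 4900·0.425)/15900 = 0.50318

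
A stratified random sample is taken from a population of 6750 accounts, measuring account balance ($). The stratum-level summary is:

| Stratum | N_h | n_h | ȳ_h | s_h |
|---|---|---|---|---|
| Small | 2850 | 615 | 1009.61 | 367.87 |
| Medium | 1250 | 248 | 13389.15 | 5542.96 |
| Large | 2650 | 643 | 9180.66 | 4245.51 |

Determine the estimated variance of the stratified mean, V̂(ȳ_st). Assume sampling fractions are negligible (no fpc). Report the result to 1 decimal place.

V̂(ȳ_st) ≈ 8608.3

V̂(ȳ_st) = Σ W_h² s_h²/n_h, with W_h = N_h/N and N = 6750:
  stratum Small: (2850/6750)²·367.87²/615 = 39.228
  stratum Medium: (1250/6750)²·5542.96²/248 = 4248.58
  stratum Large: (2650/6750)²·4245.51²/643 = 4320.49
V̂(ȳ_st) = 8608.3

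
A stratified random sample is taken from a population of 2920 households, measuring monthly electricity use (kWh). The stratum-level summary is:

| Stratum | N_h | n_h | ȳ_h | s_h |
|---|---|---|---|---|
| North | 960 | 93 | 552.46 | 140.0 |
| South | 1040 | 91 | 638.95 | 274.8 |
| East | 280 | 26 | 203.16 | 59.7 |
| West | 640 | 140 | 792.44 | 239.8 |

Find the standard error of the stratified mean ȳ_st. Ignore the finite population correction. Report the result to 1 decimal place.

V̂(ȳ_st) = Σ W_h² s_h²/n_h, with W_h = N_h/N and N = 2920:
  stratum North: (960/2920)²·140.0²/93 = 22.7798
  stratum South: (1040/2920)²·274.8²/91 = 105.267
  stratum East: (280/2920)²·59.7²/26 = 1.26045
  stratum West: (640/2920)²·239.8²/140 = 19.7317
V̂(ȳ_st) = 149.039
SE(ȳ_st) = √149.039 = 12.2082

SE(ȳ_st) ≈ 12.2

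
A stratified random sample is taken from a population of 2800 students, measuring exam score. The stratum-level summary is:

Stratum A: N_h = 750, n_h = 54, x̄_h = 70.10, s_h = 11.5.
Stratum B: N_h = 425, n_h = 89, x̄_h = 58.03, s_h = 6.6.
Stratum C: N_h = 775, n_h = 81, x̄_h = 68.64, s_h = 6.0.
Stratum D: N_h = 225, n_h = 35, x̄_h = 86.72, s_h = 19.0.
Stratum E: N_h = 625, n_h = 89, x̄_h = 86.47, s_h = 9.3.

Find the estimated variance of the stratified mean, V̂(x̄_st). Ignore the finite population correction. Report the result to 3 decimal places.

V̂(x̄_st) ≈ 0.336

V̂(x̄_st) = Σ W_h² s_h²/n_h, with W_h = N_h/N and N = 2800:
  stratum A: (750/2800)²·11.5²/54 = 0.175715
  stratum B: (425/2800)²·6.6²/89 = 0.0112761
  stratum C: (775/2800)²·6.0²/81 = 0.034049
  stratum D: (225/2800)²·19.0²/35 = 0.0666021
  stratum E: (625/2800)²·9.3²/89 = 0.0484195
V̂(x̄_st) = 0.336062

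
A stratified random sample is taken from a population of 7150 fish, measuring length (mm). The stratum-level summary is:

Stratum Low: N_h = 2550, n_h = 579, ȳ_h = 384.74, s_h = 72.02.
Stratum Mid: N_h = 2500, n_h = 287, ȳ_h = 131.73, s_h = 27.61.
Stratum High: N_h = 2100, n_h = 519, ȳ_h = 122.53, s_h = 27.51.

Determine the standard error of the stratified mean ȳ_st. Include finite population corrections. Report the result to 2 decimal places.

V̂(ȳ_st) = Σ W_h² (1 − n_h/N_h) s_h²/n_h, with W_h = N_h/N and N = 7150:
  stratum Low: (2550/7150)²·(1 − 579/2550)·72.02²/579 = 0.880729
  stratum Mid: (2500/7150)²·(1 − 287/2500)·27.61²/287 = 0.287449
  stratum High: (2100/7150)²·(1 − 519/2100)·27.51²/519 = 0.0947006
V̂(ȳ_st) = 1.26288
SE(ȳ_st) = √1.26288 = 1.12378

SE(ȳ_st) ≈ 1.12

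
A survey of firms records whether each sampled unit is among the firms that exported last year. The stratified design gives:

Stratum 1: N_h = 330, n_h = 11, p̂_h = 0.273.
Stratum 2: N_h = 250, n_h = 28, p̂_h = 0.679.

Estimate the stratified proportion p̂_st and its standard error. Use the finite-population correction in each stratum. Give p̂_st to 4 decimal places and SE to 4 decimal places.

N = 580; stratum weights W_h = N_h/N.
p̂_st = Σ W_h p̂_h = (330·0.273 + 250·0.679)/580 = 0.44800
V̂(p̂_st) = Σ W_h² (1 − n_h/N_h) p̂_h(1−p̂_h)/(n_h−1):
  stratum 1: (330/580)²·(1 − 11/330)·0.273·0.727/10 = 0.00621077
  stratum 2: (250/580)²·(1 − 28/250)·0.679·0.321/27 = 0.00133183
V̂(p̂_st) = 0.0075426; SE = √V̂ = 0.0868482

p̂_st ≈ 0.4480, SE ≈ 0.0868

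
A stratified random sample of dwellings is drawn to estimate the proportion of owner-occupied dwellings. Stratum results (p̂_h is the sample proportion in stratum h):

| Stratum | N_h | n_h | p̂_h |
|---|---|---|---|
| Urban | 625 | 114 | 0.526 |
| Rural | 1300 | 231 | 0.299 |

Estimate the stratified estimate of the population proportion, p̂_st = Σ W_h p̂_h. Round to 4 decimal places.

N = 1925; stratum weights W_h = N_h/N.
p̂_st = Σ W_h p̂_h = (625·0.526 + 1300·0.299)/1925 = 0.37270

p̂_st ≈ 0.3727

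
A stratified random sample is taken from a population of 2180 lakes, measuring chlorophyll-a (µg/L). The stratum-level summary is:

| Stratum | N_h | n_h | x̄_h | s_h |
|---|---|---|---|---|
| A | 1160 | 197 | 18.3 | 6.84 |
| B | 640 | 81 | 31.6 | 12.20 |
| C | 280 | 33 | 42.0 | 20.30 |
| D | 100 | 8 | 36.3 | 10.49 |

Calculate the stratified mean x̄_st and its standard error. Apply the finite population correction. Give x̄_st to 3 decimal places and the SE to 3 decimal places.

x̄_st = Σ W_h x̄_h = (1160·18.3 + 640·31.6 + 280·42.0 + 100·36.3)/2180 = 26.07431
V̂(x̄_st) = Σ W_h² (1 − n_h/N_h) s_h²/n_h, with W_h = N_h/N and N = 2180:
  stratum A: (1160/2180)²·(1 − 197/1160)·6.84²/197 = 0.0558235
  stratum B: (640/2180)²·(1 − 81/640)·12.20²/81 = 0.138329
  stratum C: (280/2180)²·(1 − 33/280)·20.30²/33 = 0.181727
  stratum D: (100/2180)²·(1 − 8/100)·10.49²/8 = 0.0266278
V̂(x̄_st) = 0.402508
SE(x̄_st) = √0.402508 = 0.634435

x̄_st ≈ 26.074, SE ≈ 0.634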